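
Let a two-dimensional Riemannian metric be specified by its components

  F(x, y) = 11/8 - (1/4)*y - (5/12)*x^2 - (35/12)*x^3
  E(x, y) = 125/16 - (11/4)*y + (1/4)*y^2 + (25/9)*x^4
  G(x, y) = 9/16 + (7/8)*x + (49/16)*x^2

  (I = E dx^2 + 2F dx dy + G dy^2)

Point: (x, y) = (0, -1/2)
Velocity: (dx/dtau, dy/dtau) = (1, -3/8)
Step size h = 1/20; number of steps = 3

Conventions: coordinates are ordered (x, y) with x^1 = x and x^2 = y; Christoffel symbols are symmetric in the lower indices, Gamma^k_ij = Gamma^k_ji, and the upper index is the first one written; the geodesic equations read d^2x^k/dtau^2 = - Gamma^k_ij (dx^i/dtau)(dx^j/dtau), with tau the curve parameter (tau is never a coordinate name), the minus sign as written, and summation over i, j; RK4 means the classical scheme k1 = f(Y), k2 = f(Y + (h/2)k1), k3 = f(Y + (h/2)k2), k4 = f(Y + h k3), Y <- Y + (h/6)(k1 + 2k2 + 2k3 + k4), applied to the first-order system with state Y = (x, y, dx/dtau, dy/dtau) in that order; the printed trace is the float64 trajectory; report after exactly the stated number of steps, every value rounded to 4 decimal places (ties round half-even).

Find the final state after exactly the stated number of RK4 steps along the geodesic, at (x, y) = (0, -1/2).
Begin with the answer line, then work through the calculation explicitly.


Answer: x = 0.1519, y = -0.5773, dx/dtau = 1.0107, dy/dtau = -0.5731

f(Y) = (dx/dtau, dy/dtau, -Gamma^x_ij Y'^i Y'^j, -Gamma^y_ij Y'^i Y'^j) with the Gammas evaluated at the stage position; h = 0.050000; intermediate values shown to 6 dp
step 0: x = 0.0000, y = -0.5000, dx/dtau = 1.0000, dy/dtau = -0.3750
step 1:
  k1: at (x, y) = (0.000000, -0.500000), (dx/dtau, dy/dtau) = (1.000000, -0.375000); Gamma_xxx = -0.761905, Gamma_xxy = -0.507937, Gamma_xyy = -0.130952, Gamma_yxx = 4.698413, Gamma_yxy = 2.132275, Gamma_yyy = 0.349206; k1 = (1.000000, -0.375000, 0.399368, -3.148313)
  k2: at (x, y) = (0.025000, -0.509375), (dx/dtau, dy/dtau) = (1.009984, -0.453708); Gamma_xxx = -0.696396, Gamma_xxy = -0.519214, Gamma_xyy = -0.140711, Gamma_yxx = 4.301727, Gamma_yxy = 2.207003, Gamma_yyy = 0.360493; k2 = (1.009984, -0.453708, 0.263490, -2.439598)
  k3: at (x, y) = (0.025250, -0.511343), (dx/dtau, dy/dtau) = (1.006587, -0.435990); Gamma_xxx = -0.695743, Gamma_xxy = -0.519149, Gamma_xyy = -0.140719, Gamma_yxx = 4.299043, Gamma_yxy = 2.207602, Gamma_yyy = 0.360473; k3 = (1.006587, -0.435990, 0.276019, -2.486724)
  k4: at (x, y) = (0.050329, -0.521799), (dx/dtau, dy/dtau) = (1.013801, -0.499336); Gamma_xxx = -0.626336, Gamma_xxy = -0.524395, Gamma_xyy = -0.149408, Gamma_yxx = 3.879840, Gamma_yxy = 2.247022, Gamma_yyy = 0.365805; k4 = (1.013801, -0.499336, 0.150070, -1.803870)
  Y <- Y + (h/6)(k1 + 2k2 + 2k3 + k4): x = 0.0504, y = -0.5221, dx/dtau = 1.0136, dy/dtau = -0.4984
step 2:
  k1: at (x, y) = (0.050391, -0.522114), (dx/dtau, dy/dtau) = (1.013570, -0.498374); Gamma_xxx = -0.626167, Gamma_xxy = -0.524379, Gamma_xyy = -0.149414, Gamma_yxx = 3.878995, Gamma_yxy = 2.247086, Gamma_yyy = 0.365796; k1 = (1.013570, -0.498374, 0.150622, -1.805673)
  k2: at (x, y) = (0.075730, -0.534574), (dx/dtau, dy/dtau) = (1.017336, -0.543515); Gamma_xxx = -0.555017, Gamma_xxy = -0.524369, Gamma_xyy = -0.157174, Gamma_yxx = 3.451260, Gamma_yxy = 2.256738, Gamma_yyy = 0.365983; k2 = (1.017336, -0.543515, 0.040971, -1.184402)
  k3: at (x, y) = (0.075825, -0.535702), (dx/dtau, dy/dtau) = (1.014595, -0.527984); Gamma_xxx = -0.554771, Gamma_xxy = -0.524275, Gamma_xyy = -0.157147, Gamma_yxx = 3.450369, Gamma_yxy = 2.256745, Gamma_yyy = 0.365916; k3 = (1.014595, -0.527984, 0.053193, -1.235994)
  k4: at (x, y) = (0.101121, -0.548514), (dx/dtau, dy/dtau) = (1.016230, -0.560173); Gamma_xxx = -0.484777, Gamma_xxy = -0.519977, Gamma_xyy = -0.164081, Gamma_yxx = 3.030803, Gamma_yxy = 2.241947, Gamma_yyy = 0.361893; k4 = (1.016230, -0.560173, -0.039882, -0.691018)
  Y <- Y + (h/6)(k1 + 2k2 + 2k3 + k4): x = 0.1012, y = -0.5488, dx/dtau = 1.0161, dy/dtau = -0.5595
step 3:
  k1: at (x, y) = (0.101172, -0.548794), (dx/dtau, dy/dtau) = (1.016063, -0.559519); Gamma_xxx = -0.484643, Gamma_xxy = -0.519945, Gamma_xyy = -0.164081, Gamma_yxx = 3.030123, Gamma_yxy = 2.241901, Gamma_yyy = 0.361868; k1 = (1.016063, -0.559519, -0.039480, -0.692465)
  k2: at (x, y) = (0.126573, -0.562782), (dx/dtau, dy/dtau) = (1.015076, -0.576831); Gamma_xxx = -0.416914, Gamma_xxy = -0.512148, Gamma_xyy = -0.170327, Gamma_yxx = 2.625863, Gamma_yxy = 2.208099, Gamma_yyy = 0.354443; k2 = (1.015076, -0.576831, -0.113500, -0.237766)
  k3: at (x, y) = (0.126549, -0.563215), (dx/dtau, dy/dtau) = (1.013225, -0.565463); Gamma_xxx = -0.416987, Gamma_xxy = -0.512123, Gamma_xyy = -0.170297, Gamma_yxx = 2.626484, Gamma_yxy = 2.208147, Gamma_yyy = 0.354428; k3 = (1.013225, -0.565463, -0.104291, -0.279464)
  k4: at (x, y) = (0.151833, -0.577067), (dx/dtau, dy/dtau) = (1.010848, -0.573492); Gamma_xxx = -0.353062, Gamma_xxy = -0.501772, Gamma_xyy = -0.175985, Gamma_yxx = 2.246117, Gamma_yxy = 2.160535, Gamma_yyy = 0.344512; k4 = (1.010848, -0.573492, -0.163124, 0.096562)
  Y <- Y + (h/6)(k1 + 2k2 + 2k3 + k4): x = 0.1519, y = -0.5773, dx/dtau = 1.0107, dy/dtau = -0.5731


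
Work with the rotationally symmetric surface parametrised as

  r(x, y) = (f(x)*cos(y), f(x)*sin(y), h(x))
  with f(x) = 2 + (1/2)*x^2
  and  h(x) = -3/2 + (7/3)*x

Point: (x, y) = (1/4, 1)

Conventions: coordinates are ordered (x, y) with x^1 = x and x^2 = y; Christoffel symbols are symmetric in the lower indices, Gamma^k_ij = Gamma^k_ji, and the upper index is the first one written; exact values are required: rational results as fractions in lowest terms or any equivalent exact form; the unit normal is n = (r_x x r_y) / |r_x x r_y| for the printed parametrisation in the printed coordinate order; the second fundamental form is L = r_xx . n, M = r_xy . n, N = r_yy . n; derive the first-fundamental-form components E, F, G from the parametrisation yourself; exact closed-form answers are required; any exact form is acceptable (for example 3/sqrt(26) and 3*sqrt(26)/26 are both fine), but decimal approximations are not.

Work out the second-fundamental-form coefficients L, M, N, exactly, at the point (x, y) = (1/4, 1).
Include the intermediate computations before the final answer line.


f = 65/32, f' = 1/4, f'' = 1, h' = 7/3, h'' = 0
E = 793/144, F = 0, G = 4225/1024; answer radicand W^2 = 793/144
unnormalised second-form numerators: l = -7/3, m = 0, n = 455/96; L = l/sqrt(793/144), and similarly M = m/sqrt(W^2), N = n/sqrt(W^2)

Answer: L = -28*sqrt(793)/793, M = 0, N = 35*sqrt(793)/488


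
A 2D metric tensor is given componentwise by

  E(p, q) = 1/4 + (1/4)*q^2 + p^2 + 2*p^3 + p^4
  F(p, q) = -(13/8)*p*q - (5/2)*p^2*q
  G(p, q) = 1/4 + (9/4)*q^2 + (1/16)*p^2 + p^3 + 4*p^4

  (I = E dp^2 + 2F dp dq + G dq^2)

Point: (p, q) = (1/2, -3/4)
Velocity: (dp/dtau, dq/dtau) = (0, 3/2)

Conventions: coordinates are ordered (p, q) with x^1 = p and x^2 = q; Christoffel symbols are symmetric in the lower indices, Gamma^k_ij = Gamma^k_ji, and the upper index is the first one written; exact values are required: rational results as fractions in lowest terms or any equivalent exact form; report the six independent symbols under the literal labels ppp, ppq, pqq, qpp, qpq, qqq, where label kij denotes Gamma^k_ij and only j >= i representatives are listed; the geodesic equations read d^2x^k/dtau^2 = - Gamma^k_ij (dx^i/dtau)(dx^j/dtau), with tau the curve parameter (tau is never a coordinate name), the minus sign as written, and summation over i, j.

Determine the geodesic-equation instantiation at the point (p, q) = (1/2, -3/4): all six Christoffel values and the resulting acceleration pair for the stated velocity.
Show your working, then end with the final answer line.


E = 61/64, F = 69/64, G = 61/32 at the point
E_p = 3, E_q = -3/8, F_p = 99/32, F_q = -23/16, G_p = 45/16, G_q = -27/8
EG - F^2 = 2681/4096;  g^inv = (4096/2681) * [[61/32, -69/64], [-69/64, 61/64]]
first-kind symbols [ij,l] = (1/2)(d_i g_jl + d_j g_il - d_l g_ij): [pp,p] = E_p/2 = 3/2, [pp,q] = F_p - E_q/2 = 105/32, [pq,p] = E_q/2 = -3/16, [pq,q] = G_p/2 = 45/32, [qq,p] = F_q - G_p/2 = -91/32, [qq,q] = G_q/2 = -27/16
Gamma^p_ij = (G*[ij,p] - F*[ij,q])/(EG - F^2), Gamma^q_ij = (E*[ij,q] - F*[ij,p])/(EG - F^2)
Gamma_ppp = -2778/2681, Gamma_ppq = -7674/2681, Gamma_pqq = -14752/2681, Gamma_qpp = 6186/2681, Gamma_qpq = 6318/2681, Gamma_qqq = 5970/2681
d^2p/dtau^2 = -(Gamma_ppp*(0)^2 + 2*Gamma_ppq*(0)*(3/2) + Gamma_pqq*(3/2)^2) = 33192/2681
d^2q/dtau^2 = -(Gamma_qpp*(0)^2 + 2*Gamma_qpq*(0)*(3/2) + Gamma_qqq*(3/2)^2) = -26865/5362

Answer: Gamma_ppp = -2778/2681, Gamma_ppq = -7674/2681, Gamma_pqq = -14752/2681, Gamma_qpp = 6186/2681, Gamma_qpq = 6318/2681, Gamma_qqq = 5970/2681; accelerations (d^2p/dtau^2, d^2q/dtau^2) = (33192/2681, -26865/5362)


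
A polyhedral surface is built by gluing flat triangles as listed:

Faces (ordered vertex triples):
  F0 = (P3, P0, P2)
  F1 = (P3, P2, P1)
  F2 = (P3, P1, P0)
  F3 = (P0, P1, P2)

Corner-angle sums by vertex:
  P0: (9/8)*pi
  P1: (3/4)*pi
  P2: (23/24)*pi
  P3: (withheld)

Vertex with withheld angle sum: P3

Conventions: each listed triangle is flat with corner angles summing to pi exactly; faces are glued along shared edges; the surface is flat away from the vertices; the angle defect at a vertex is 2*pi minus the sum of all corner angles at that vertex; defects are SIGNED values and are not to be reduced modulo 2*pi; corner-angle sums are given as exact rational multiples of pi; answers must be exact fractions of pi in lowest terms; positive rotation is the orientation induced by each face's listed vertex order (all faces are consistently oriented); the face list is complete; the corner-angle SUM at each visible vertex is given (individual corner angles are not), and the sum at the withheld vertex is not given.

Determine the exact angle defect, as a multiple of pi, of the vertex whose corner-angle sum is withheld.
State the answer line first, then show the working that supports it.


Answer: defect(P3) = (5/6)*pi

V = 4, E = 6, F = 4; chi = V - E + F = 2
Gauss-Bonnet: total defect = 2*pi*chi = 4*pi; visible defects sum to (19/6)*pi


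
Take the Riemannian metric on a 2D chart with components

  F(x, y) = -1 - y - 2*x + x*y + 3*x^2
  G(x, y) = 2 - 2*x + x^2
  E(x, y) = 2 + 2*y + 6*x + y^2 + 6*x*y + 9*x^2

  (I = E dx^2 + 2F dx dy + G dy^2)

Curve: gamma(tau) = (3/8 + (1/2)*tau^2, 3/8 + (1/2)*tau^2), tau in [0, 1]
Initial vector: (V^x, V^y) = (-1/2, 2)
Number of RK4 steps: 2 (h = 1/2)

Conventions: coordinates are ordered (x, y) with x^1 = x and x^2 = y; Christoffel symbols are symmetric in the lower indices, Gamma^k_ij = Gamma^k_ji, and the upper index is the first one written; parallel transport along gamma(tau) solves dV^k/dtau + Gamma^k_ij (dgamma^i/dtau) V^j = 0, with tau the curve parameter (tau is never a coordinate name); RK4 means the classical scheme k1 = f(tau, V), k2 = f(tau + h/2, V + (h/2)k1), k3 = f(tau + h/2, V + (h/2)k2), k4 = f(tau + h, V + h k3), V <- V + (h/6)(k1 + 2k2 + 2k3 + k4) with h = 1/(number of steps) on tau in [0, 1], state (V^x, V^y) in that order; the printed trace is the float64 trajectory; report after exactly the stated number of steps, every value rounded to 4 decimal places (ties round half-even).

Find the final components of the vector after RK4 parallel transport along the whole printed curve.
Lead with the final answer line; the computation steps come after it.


Answer: V^x = -0.5000, V^y = 2.0000

gamma'(tau) = (tau, tau); f(tau, V)^k = -Gamma^k_ij(gamma(tau)) gamma'^i(tau) V^j; h = 1/2; intermediate values shown to 6 dp
curve data and Christoffel symbols at the stage parameters:
  tau = 0.000000: gamma = (0.375000, 0.375000), gamma' = (0.000000, 0.000000); Gamma_xxx = 0.981595, Gamma_xxy = 0.327198, Gamma_xyy = 0.000000, Gamma_yxx = -0.245399, Gamma_yxy = -0.081800, Gamma_yyy = 0.000000
  tau = 0.250000: gamma = (0.406250, 0.406250), gamma' = (0.250000, 0.250000); Gamma_xxx = 0.955337, Gamma_xxy = 0.318446, Gamma_xyy = 0.000000, Gamma_yxx = -0.216088, Gamma_yxy = -0.072029, Gamma_yyy = 0.000000
  tau = 0.500000: gamma = (0.500000, 0.500000), gamma' = (0.500000, 0.500000); Gamma_xxx = 0.878049, Gamma_xxy = 0.292683, Gamma_xyy = 0.000000, Gamma_yxx = -0.146341, Gamma_yxy = -0.048780, Gamma_yyy = 0.000000
  tau = 0.750000: gamma = (0.656250, 0.656250), gamma' = (0.750000, 0.750000); Gamma_xxx = 0.762687, Gamma_xxy = 0.254229, Gamma_xyy = 0.000000, Gamma_yxx = -0.072324, Gamma_yxy = -0.024108, Gamma_yyy = 0.000000
  tau = 1.000000: gamma = (0.875000, 0.875000), gamma' = (1.000000, 1.000000); Gamma_xxx = 0.634827, Gamma_xxy = 0.211609, Gamma_xyy = 0.000000, Gamma_yxx = -0.017634, Gamma_yxy = -0.005878, Gamma_yyy = 0.000000
step 0: V^x = -0.5000, V^y = 2.0000
step 1: k1 = (0.000000, 0.000000), k2 = (0.000000, 0.000000), k3 = (0.000000, 0.000000), k4 = (0.000000, 0.000000); V <- V + (h/6)(k1 + 2k2 + 2k3 + k4): V^x = -0.5000, V^y = 2.0000
step 2: k1 = (0.000000, 0.000000), k2 = (0.000000, 0.000000), k3 = (0.000000, 0.000000), k4 = (0.000000, 0.000000); V <- V + (h/6)(k1 + 2k2 + 2k3 + k4): V^x = -0.5000, V^y = 2.0000


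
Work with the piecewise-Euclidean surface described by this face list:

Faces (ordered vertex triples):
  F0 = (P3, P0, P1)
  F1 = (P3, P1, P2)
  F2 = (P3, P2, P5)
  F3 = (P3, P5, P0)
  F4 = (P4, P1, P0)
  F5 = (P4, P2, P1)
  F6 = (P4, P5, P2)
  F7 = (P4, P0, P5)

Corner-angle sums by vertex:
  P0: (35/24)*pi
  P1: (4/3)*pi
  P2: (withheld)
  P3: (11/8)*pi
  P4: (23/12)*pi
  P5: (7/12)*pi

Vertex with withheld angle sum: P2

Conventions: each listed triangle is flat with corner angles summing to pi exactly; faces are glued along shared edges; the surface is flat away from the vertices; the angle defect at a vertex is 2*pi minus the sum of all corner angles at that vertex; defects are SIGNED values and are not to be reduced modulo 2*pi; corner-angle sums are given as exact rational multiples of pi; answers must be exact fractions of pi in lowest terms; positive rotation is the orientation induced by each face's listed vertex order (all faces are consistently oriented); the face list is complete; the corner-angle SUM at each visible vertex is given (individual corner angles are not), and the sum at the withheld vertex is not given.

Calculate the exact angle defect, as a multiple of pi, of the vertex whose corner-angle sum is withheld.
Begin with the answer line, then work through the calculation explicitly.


Answer: defect(P2) = (2/3)*pi

V = 6, E = 12, F = 8; chi = V - E + F = 2
Gauss-Bonnet: total defect = 2*pi*chi = 4*pi; visible defects sum to (10/3)*pi


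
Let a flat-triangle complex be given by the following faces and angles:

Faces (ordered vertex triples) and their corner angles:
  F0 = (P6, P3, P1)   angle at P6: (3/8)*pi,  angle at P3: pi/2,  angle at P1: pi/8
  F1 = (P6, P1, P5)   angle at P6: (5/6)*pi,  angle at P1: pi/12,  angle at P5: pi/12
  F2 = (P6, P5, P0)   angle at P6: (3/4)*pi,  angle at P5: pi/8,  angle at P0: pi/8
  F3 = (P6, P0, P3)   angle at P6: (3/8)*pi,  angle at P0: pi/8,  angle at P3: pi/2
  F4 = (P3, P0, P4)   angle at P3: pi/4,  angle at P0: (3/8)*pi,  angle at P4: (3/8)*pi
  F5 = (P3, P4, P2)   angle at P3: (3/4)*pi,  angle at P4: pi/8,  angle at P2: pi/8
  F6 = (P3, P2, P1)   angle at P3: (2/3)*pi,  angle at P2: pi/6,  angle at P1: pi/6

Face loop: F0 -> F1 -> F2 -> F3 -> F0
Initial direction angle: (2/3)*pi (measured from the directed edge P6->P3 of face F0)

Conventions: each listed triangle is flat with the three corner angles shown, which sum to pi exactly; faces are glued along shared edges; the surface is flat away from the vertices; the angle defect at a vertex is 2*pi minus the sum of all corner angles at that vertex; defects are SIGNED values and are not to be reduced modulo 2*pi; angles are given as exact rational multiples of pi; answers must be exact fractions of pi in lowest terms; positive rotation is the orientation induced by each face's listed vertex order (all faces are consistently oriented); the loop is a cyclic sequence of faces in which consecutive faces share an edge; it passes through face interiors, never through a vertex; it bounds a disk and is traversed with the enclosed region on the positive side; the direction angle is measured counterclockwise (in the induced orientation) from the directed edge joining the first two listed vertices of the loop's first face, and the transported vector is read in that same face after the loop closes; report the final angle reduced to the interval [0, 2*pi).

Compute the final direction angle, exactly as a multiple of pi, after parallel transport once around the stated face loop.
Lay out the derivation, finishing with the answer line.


enclosed vertex P6: corner angles sum to (7/3)*pi, defect = 2*pi - (7/3)*pi = -pi/3
the final direction is the initial angle plus the enclosed defects, taken mod 2*pi in the induced orientation
final angle = (2/3)*pi - pi/3 = pi/3 (mod 2*pi)

Answer: final direction angle = pi/3


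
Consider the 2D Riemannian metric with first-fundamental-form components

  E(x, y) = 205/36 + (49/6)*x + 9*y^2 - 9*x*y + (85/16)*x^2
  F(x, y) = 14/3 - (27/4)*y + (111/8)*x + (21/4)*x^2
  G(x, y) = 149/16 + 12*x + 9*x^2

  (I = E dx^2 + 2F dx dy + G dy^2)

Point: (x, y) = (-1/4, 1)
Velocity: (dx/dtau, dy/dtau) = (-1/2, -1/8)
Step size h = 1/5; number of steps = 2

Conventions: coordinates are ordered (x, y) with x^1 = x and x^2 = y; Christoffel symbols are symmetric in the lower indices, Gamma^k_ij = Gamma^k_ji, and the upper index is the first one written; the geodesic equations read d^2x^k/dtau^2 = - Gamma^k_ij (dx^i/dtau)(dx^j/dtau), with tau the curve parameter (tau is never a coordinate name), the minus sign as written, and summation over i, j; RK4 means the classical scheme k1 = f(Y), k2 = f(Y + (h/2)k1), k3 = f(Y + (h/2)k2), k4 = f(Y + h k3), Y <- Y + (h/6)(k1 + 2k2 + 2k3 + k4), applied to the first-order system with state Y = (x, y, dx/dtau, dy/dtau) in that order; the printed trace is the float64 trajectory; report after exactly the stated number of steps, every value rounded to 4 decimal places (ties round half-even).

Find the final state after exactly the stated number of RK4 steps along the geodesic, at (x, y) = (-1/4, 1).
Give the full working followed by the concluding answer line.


f(Y) = (dx/dtau, dy/dtau, -Gamma^x_ij Y'^i Y'^j, -Gamma^y_ij Y'^i Y'^j) with the Gammas evaluated at the stage position; h = 0.200000; intermediate values shown to 6 dp
step 0: x = -0.2500, y = 1.0000, dx/dtau = -0.5000, dy/dtau = -0.1250
step 1:
  k1: at (x, y) = (-0.250000, 1.000000), (dx/dtau, dy/dtau) = (-0.500000, -0.125000); Gamma_xxx = -0.079000, Gamma_xxy = 1.151707, Gamma_xyy = -0.932058, Gamma_yxx = 0.103609, Gamma_yxy = 1.420577, Gamma_yyy = -0.708223; k1 = (-0.500000, -0.125000, -0.109650, -0.192408)
  k2: at (x, y) = (-0.300000, 0.987500), (dx/dtau, dy/dtau) = (-0.510965, -0.144241); Gamma_xxx = -0.149850, Gamma_xxy = 1.285446, Gamma_xyy = -0.984977, Gamma_yxx = -0.055959, Gamma_yxy = 1.627114, Gamma_yyy = -0.859102; k2 = (-0.510965, -0.144241, -0.129863, -0.207359)
  k3: at (x, y) = (-0.301097, 0.985576), (dx/dtau, dy/dtau) = (-0.512986, -0.145736); Gamma_xxx = -0.150026, Gamma_xxy = 1.288494, Gamma_xyy = -0.987731, Gamma_yxx = -0.056013, Gamma_yxy = 1.629821, Gamma_yyy = -0.862272; k3 = (-0.512986, -0.145736, -0.132198, -0.210639)
  k4: at (x, y) = (-0.352597, 0.970853), (dx/dtau, dy/dtau) = (-0.526440, -0.167128); Gamma_xxx = -0.256892, Gamma_xxy = 1.459693, Gamma_xyy = -1.065694, Gamma_yxx = -0.278278, Gamma_yxy = 1.898140, Gamma_yyy = -1.052960; k4 = (-0.526440, -0.167128, -0.155894, -0.227474)
  Y <- Y + (h/6)(k1 + 2k2 + 2k3 + k4): x = -0.3525, y = 0.9709, dx/dtau = -0.5263, dy/dtau = -0.1669
step 2:
  k1: at (x, y) = (-0.352478, 0.970931), (dx/dtau, dy/dtau) = (-0.526322, -0.166863); Gamma_xxx = -0.256648, Gamma_xxy = 1.459256, Gamma_xyy = -1.065445, Gamma_yxx = -0.277804, Gamma_yxy = 1.897513, Gamma_yyy = -1.052482; k1 = (-0.526322, -0.166863, -0.155553, -0.227032)
  k2: at (x, y) = (-0.405110, 0.954244), (dx/dtau, dy/dtau) = (-0.541878, -0.189566); Gamma_xxx = -0.418241, Gamma_xxy = 1.682258, Gamma_xyy = -1.177586, Gamma_yxx = -0.594202, Gamma_yxy = 2.251192, Gamma_yyy = -1.297879; k2 = (-0.541878, -0.189566, -0.180483, -0.241376)
  k3: at (x, y) = (-0.406666, 0.951974), (dx/dtau, dy/dtau) = (-0.544371, -0.191000); Gamma_xxx = -0.421147, Gamma_xxy = 1.689397, Gamma_xyy = -1.183114, Gamma_yxx = -0.598605, Gamma_yxy = 2.259375, Gamma_yyy = -1.305506; k3 = (-0.544371, -0.191000, -0.183346, -0.244820)
  k4: at (x, y) = (-0.461352, 0.932731), (dx/dtau, dy/dtau) = (-0.562991, -0.215827); Gamma_xxx = -0.677832, Gamma_xxy = 1.997975, Gamma_xyy = -1.351028, Gamma_yxx = -1.076229, Gamma_yxy = 2.751285, Gamma_yyy = -1.640892; k4 = (-0.562991, -0.215827, -0.207764, -0.251054)
  Y <- Y + (h/6)(k1 + 2k2 + 2k3 + k4): x = -0.4612, y = 0.9328, dx/dtau = -0.5627, dy/dtau = -0.2152

Answer: x = -0.4612, y = 0.9328, dx/dtau = -0.5627, dy/dtau = -0.2152


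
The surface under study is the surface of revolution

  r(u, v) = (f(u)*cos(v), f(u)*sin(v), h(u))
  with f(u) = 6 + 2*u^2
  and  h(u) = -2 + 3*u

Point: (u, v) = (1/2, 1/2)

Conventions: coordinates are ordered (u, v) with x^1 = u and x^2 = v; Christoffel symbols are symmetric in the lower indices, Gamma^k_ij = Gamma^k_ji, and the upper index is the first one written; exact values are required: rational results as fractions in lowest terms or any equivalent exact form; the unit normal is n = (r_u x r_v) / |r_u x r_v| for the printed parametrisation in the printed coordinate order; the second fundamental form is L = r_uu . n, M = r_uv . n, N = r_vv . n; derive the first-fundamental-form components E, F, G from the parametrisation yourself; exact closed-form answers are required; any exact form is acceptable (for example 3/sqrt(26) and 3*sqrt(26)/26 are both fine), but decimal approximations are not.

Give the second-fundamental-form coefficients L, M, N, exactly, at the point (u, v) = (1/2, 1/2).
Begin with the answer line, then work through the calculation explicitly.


Answer: L = -12*sqrt(13)/13, M = 0, N = 3*sqrt(13)/2

f = 13/2, f' = 2, f'' = 4, h' = 3, h'' = 0
E = 13, F = 0, G = 169/4; answer radicand W^2 = 13
unnormalised second-form numerators: l = -12, m = 0, n = 39/2; L = l/sqrt(13), and similarly M = m/sqrt(W^2), N = n/sqrt(W^2)


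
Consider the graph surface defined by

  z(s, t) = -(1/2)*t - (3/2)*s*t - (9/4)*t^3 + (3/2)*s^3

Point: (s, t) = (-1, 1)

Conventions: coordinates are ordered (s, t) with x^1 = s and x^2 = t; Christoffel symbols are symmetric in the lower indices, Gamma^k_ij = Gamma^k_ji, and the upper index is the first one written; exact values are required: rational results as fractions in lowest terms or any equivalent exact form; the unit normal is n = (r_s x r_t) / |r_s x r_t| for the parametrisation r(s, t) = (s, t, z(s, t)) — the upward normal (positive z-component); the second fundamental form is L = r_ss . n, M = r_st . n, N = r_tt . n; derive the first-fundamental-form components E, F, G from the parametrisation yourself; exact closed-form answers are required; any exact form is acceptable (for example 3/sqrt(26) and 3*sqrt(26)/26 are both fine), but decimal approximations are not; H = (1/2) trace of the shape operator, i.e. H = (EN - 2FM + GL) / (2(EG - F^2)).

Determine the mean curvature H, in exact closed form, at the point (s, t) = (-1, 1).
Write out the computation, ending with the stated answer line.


z_s = 3, z_t = -23/4, z_ss = -9, z_st = -3/2, z_tt = -27/2
E = 10, F = -69/4, G = 545/16; answer radicand W^2 = 689/16
unnormalised second-form numerators: l = -9, m = -3/2, n = -27/2; L = l/sqrt(689/16), and similarly M = m/sqrt(W^2), N = n/sqrt(W^2)
H = (E*n - 2*F*m + G*l) / (2*(EG - F^2)*sqrt(W^2)); E*n - 2*F*m + G*l = -7893/16, EG - F^2 = 689/16, so H = (-7893/1378)/sqrt(689/16)

Answer: H = -15786*sqrt(689)/474721


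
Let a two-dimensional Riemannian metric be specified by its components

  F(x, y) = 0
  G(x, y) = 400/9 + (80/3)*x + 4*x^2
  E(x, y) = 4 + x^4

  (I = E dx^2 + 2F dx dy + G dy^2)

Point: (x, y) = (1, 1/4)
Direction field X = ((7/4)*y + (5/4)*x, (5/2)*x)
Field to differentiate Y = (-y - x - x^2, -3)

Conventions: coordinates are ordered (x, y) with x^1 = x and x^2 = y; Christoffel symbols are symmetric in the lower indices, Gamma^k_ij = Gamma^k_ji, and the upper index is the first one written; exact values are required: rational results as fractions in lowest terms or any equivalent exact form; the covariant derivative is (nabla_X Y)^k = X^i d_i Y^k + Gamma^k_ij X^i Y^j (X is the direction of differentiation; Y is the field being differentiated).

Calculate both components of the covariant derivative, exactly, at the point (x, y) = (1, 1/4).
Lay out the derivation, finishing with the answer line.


E = 5, F = 0, G = 676/9 at the point
E_x = 4, E_y = 0, F_x = 0, F_y = 0, G_x = 104/3, G_y = 0
EG - F^2 = 3380/9;  g^inv = (9/3380) * [[676/9, 0], [0, 5]]
first-kind symbols [ij,l] = (1/2)(d_i g_jl + d_j g_il - d_l g_ij): [xx,x] = E_x/2 = 2, [xx,y] = F_x - E_y/2 = 0, [xy,x] = E_y/2 = 0, [xy,y] = G_x/2 = 52/3, [yy,x] = F_y - G_x/2 = -52/3, [yy,y] = G_y/2 = 0
Gamma^x_ij = (G*[ij,x] - F*[ij,y])/(EG - F^2), Gamma^y_ij = (E*[ij,y] - F*[ij,x])/(EG - F^2)
Gamma_xxx = 2/5, Gamma_xxy = 0, Gamma_xyy = -52/15, Gamma_yxx = 0, Gamma_yxy = 3/13, Gamma_yyy = 0
X = (27/16, 5/2), Y = (-9/4, -3) at the point

Answer: (nabla_X Y)^x = 2707/160, (nabla_X Y)^y = -513/208


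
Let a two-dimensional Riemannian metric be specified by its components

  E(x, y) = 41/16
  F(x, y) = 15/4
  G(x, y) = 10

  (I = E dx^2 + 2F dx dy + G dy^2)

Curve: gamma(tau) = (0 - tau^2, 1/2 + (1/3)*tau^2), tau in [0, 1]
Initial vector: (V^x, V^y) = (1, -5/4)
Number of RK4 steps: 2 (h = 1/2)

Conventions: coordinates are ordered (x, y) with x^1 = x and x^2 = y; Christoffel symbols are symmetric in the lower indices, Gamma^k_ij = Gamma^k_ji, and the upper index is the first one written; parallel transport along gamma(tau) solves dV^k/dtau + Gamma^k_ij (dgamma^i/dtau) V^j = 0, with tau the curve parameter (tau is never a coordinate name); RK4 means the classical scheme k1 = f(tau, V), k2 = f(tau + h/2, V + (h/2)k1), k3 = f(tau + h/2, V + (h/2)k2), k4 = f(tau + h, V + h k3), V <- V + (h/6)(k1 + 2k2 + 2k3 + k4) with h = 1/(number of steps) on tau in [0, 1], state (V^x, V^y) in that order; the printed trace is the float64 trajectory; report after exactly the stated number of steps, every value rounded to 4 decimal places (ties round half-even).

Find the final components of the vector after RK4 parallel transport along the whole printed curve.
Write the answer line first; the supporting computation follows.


Answer: V^x = 1.0000, V^y = -1.2500

gamma'(tau) = (-2*tau, (2/3)*tau); f(tau, V)^k = -Gamma^k_ij(gamma(tau)) gamma'^i(tau) V^j; h = 1/2; intermediate values shown to 6 dp
curve data and Christoffel symbols at the stage parameters:
  tau = 0.000000: gamma = (0.000000, 0.500000), gamma' = (0.000000, 0.000000); Gamma_xxx = 0.000000, Gamma_xxy = 0.000000, Gamma_xyy = 0.000000, Gamma_yxx = 0.000000, Gamma_yxy = 0.000000, Gamma_yyy = 0.000000
  tau = 0.250000: gamma = (-0.062500, 0.520833), gamma' = (-0.500000, 0.166667); Gamma_xxx = 0.000000, Gamma_xxy = 0.000000, Gamma_xyy = 0.000000, Gamma_yxx = 0.000000, Gamma_yxy = 0.000000, Gamma_yyy = 0.000000
  tau = 0.500000: gamma = (-0.250000, 0.583333), gamma' = (-1.000000, 0.333333); Gamma_xxx = 0.000000, Gamma_xxy = 0.000000, Gamma_xyy = 0.000000, Gamma_yxx = 0.000000, Gamma_yxy = 0.000000, Gamma_yyy = 0.000000
  tau = 0.750000: gamma = (-0.562500, 0.687500), gamma' = (-1.500000, 0.500000); Gamma_xxx = 0.000000, Gamma_xxy = 0.000000, Gamma_xyy = 0.000000, Gamma_yxx = 0.000000, Gamma_yxy = 0.000000, Gamma_yyy = 0.000000
  tau = 1.000000: gamma = (-1.000000, 0.833333), gamma' = (-2.000000, 0.666667); Gamma_xxx = 0.000000, Gamma_xxy = 0.000000, Gamma_xyy = 0.000000, Gamma_yxx = 0.000000, Gamma_yxy = 0.000000, Gamma_yyy = 0.000000
step 0: V^x = 1.0000, V^y = -1.2500
step 1: k1 = (0.000000, 0.000000), k2 = (0.000000, 0.000000), k3 = (0.000000, 0.000000), k4 = (0.000000, 0.000000); V <- V + (h/6)(k1 + 2k2 + 2k3 + k4): V^x = 1.0000, V^y = -1.2500
step 2: k1 = (0.000000, 0.000000), k2 = (0.000000, 0.000000), k3 = (0.000000, 0.000000), k4 = (0.000000, 0.000000); V <- V + (h/6)(k1 + 2k2 + 2k3 + k4): V^x = 1.0000, V^y = -1.2500


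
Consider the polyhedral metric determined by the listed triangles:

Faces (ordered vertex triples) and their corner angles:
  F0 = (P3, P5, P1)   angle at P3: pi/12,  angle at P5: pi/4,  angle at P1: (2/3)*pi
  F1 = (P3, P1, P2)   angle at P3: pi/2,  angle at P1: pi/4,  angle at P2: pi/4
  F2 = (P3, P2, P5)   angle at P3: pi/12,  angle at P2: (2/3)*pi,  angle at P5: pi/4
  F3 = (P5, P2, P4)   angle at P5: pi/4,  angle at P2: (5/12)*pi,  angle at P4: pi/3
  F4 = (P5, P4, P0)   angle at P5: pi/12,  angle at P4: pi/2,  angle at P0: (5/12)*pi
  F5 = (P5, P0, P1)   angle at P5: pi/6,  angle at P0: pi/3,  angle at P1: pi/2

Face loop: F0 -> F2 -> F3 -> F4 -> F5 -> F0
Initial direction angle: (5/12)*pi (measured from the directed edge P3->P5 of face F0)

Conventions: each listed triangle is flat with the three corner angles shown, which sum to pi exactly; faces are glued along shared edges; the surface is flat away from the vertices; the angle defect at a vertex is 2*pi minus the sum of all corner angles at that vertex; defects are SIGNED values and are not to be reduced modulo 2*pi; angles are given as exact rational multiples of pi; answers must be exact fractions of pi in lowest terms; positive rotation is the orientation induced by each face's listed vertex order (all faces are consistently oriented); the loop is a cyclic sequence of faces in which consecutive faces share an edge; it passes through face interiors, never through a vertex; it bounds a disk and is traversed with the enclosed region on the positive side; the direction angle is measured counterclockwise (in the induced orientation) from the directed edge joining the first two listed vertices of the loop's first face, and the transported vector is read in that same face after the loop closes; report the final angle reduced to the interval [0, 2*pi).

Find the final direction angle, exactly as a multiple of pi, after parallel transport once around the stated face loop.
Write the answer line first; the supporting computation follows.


Answer: final direction angle = (17/12)*pi

enclosed vertex P5: corner angles sum to pi, defect = 2*pi - pi = pi
summing the enclosed defects onto the initial angle, mod 2*pi in the induced orientation:
final angle = (5/12)*pi + pi = (17/12)*pi (mod 2*pi)


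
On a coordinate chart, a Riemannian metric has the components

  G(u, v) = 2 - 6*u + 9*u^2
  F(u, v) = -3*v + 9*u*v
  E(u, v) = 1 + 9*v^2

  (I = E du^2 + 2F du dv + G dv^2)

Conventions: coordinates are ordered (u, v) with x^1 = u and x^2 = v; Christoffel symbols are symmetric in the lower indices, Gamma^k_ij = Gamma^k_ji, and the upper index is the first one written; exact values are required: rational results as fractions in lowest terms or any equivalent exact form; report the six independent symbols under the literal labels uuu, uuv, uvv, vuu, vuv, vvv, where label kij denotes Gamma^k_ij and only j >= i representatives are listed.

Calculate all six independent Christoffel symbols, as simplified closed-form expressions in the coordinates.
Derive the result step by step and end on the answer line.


E = 1 + 9*v^2; F = -3*v + 9*u*v; G = 2 - 6*u + 9*u^2
Gamma^k_ij = (1/2) g^{kl} (d_i g_jl + d_j g_il - d_l g_ij), with g^inv = (1/(EG-F^2)) [[G, -F], [-F, E]]
first partials: E_u = 0, E_v = 18*v, F_u = 9*v, F_v = -3 + 9*u, G_u = -6 + 18*u, G_v = 0
D = EG - F^2 = 2 - 6*u + 9*v^2 + 9*u^2
expanded: Gamma^u_uu = (G E_u - 2F F_u + F E_v)/(2D), Gamma^u_uv = (G E_v - F G_u)/(2D), Gamma^u_vv = (2G F_v - G G_u - F G_v)/(2D), Gamma^v_uu = (2E F_u - E E_v - F E_u)/(2D), Gamma^v_uv = (E G_u - F E_v)/(2D), Gamma^v_vv = (E G_v - 2F F_v + F G_u)/(2D); substitute and cancel common factors

Answer: Gamma_uuu = 0, Gamma_uuv = 9*v/(9*u^2 - 6*u + 9*v^2 + 2), Gamma_uvv = 0, Gamma_vuu = 0, Gamma_vuv = (9*u - 3)/(9*u^2 - 6*u + 9*v^2 + 2), Gamma_vvv = 0


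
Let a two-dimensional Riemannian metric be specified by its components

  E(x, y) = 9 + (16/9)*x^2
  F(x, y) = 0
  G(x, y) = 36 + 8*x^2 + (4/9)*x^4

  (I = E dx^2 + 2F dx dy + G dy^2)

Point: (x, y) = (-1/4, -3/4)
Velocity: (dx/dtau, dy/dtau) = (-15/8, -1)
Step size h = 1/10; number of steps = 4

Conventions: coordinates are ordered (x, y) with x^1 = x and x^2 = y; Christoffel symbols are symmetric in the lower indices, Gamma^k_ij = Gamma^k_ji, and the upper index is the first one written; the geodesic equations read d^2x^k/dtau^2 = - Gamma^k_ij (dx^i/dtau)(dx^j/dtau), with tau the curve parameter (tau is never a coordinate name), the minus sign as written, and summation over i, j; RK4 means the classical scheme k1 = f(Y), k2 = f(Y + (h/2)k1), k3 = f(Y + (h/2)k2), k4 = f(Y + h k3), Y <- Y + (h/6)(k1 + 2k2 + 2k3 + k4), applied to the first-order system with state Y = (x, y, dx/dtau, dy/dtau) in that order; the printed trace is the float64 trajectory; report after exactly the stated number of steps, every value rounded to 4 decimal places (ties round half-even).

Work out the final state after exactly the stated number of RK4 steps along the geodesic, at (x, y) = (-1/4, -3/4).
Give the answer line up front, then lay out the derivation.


Answer: x = -1.0044, y = -1.1196, dx/dtau = -1.8913, dy/dtau = -0.8198

f(Y) = (dx/dtau, dy/dtau, -Gamma^x_ij Y'^i Y'^j, -Gamma^y_ij Y'^i Y'^j) with the Gammas evaluated at the stage position; h = 0.100000; intermediate values shown to 6 dp
step 0: x = -0.2500, y = -0.7500, dx/dtau = -1.8750, dy/dtau = -1.0000
step 1:
  k1: at (x, y) = (-0.250000, -0.750000), (dx/dtau, dy/dtau) = (-1.875000, -1.000000); Gamma_xxx = -0.048780, Gamma_xxy = 0.000000, Gamma_xyy = 0.221037, Gamma_yxx = 0.000000, Gamma_yxy = -0.055172, Gamma_yyy = 0.000000; k1 = (-1.875000, -1.000000, -0.049543, 0.206897)
  k2: at (x, y) = (-0.343750, -0.800000), (dx/dtau, dy/dtau) = (-1.877477, -0.989655); Gamma_xxx = -0.066352, Gamma_xxy = 0.000000, Gamma_xyy = 0.302506, Gamma_yxx = 0.000000, Gamma_yxy = -0.075399, Gamma_yyy = 0.000000; k2 = (-1.877477, -0.989655, -0.062393, 0.280191)
  k3: at (x, y) = (-0.343874, -0.799483), (dx/dtau, dy/dtau) = (-1.878120, -0.985990); Gamma_xxx = -0.066375, Gamma_xxy = 0.000000, Gamma_xyy = 0.302613, Gamma_yxx = 0.000000, Gamma_yxy = -0.075425, Gamma_yyy = 0.000000; k3 = (-1.878120, -0.985990, -0.060066, 0.279347)
  k4: at (x, y) = (-0.437812, -0.848599), (dx/dtau, dy/dtau) = (-1.881007, -0.972065); Gamma_xxx = -0.083326, Gamma_xxy = 0.000000, Gamma_xyy = 0.382955, Gamma_yxx = 0.000000, Gamma_yxy = -0.095263, Gamma_yyy = 0.000000; k4 = (-1.881007, -0.972065, -0.067034, 0.348368)
  Y <- Y + (h/6)(k1 + 2k2 + 2k3 + k4): x = -0.4378, y = -0.8487, dx/dtau = -1.8810, dy/dtau = -0.9721
step 2:
  k1: at (x, y) = (-0.437787, -0.848723), (dx/dtau, dy/dtau) = (-1.881025, -0.972094); Gamma_xxx = -0.083322, Gamma_xxy = 0.000000, Gamma_xyy = 0.382933, Gamma_yxx = 0.000000, Gamma_yxy = -0.095257, Gamma_yyy = 0.000000; k1 = (-1.881025, -0.972094, -0.067045, 0.348363)
  k2: at (x, y) = (-0.531838, -0.897327), (dx/dtau, dy/dtau) = (-1.884377, -0.954676); Gamma_xxx = -0.099495, Gamma_xxy = 0.000000, Gamma_xyy = 0.461801, Gamma_yxx = 0.000000, Gamma_yxy = -0.114585, Gamma_yyy = 0.000000; k2 = (-1.884377, -0.954676, -0.067592, 0.412270)
  k3: at (x, y) = (-0.532006, -0.896456), (dx/dtau, dy/dtau) = (-1.884405, -0.951481); Gamma_xxx = -0.099523, Gamma_xxy = 0.000000, Gamma_xyy = 0.461940, Gamma_yxx = 0.000000, Gamma_yxy = -0.114619, Gamma_yyy = 0.000000; k3 = (-1.884405, -0.951481, -0.064795, 0.411018)
  k4: at (x, y) = (-0.626227, -0.943871), (dx/dtau, dy/dtau) = (-1.887504, -0.930993); Gamma_xxx = -0.114806, Gamma_xxy = 0.000000, Gamma_xyy = 0.539138, Gamma_yxx = 0.000000, Gamma_yxy = -0.133351, Gamma_yyy = 0.000000; k4 = (-1.887504, -0.930993, -0.058280, 0.468663)
  Y <- Y + (h/6)(k1 + 2k2 + 2k3 + k4): x = -0.6262, y = -0.9440, dx/dtau = -1.8875, dy/dtau = -0.9310
step 3:
  k1: at (x, y) = (-0.626222, -0.943979), (dx/dtau, dy/dtau) = (-1.887527, -0.931034); Gamma_xxx = -0.114805, Gamma_xxy = 0.000000, Gamma_xyy = 0.539133, Gamma_yxx = 0.000000, Gamma_yxy = -0.133350, Gamma_yyy = 0.000000; k1 = (-1.887527, -0.931034, -0.058312, 0.468686)
  k2: at (x, y) = (-0.720598, -0.990531), (dx/dtau, dy/dtau) = (-1.890442, -0.907600); Gamma_xxx = -0.129099, Gamma_xxy = 0.000000, Gamma_xyy = 0.614462, Gamma_yxx = 0.000000, Gamma_yxy = -0.151398, Gamma_yyy = 0.000000; k2 = (-1.890442, -0.907600, -0.044786, 0.519526)
  k3: at (x, y) = (-0.720744, -0.989359), (dx/dtau, dy/dtau) = (-1.889766, -0.905058); Gamma_xxx = -0.129120, Gamma_xxy = 0.000000, Gamma_xyy = 0.614577, Gamma_yxx = 0.000000, Gamma_yxy = -0.151425, Gamma_yyy = 0.000000; k3 = (-1.889766, -0.905058, -0.042303, 0.517979)
  k4: at (x, y) = (-0.815198, -1.034485), (dx/dtau, dy/dtau) = (-1.891757, -0.879236); Gamma_xxx = -0.142342, Gamma_xxy = 0.000000, Gamma_xyy = 0.687834, Gamma_yxx = 0.000000, Gamma_yxy = -0.168699, Gamma_yyy = 0.000000; k4 = (-1.891757, -0.879236, -0.022330, 0.561193)
  Y <- Y + (h/6)(k1 + 2k2 + 2k3 + k4): x = -0.8152, y = -1.0346, dx/dtau = -1.8918, dy/dtau = -0.8793
step 4:
  k1: at (x, y) = (-0.815217, -1.034572), (dx/dtau, dy/dtau) = (-1.891774, -0.879286); Gamma_xxx = -0.142344, Gamma_xxy = 0.000000, Gamma_xyy = 0.687848, Gamma_yxx = 0.000000, Gamma_yxy = -0.168702, Gamma_yyy = 0.000000; k1 = (-1.891774, -0.879286, -0.022383, 0.561241)
  k2: at (x, y) = (-0.909805, -1.078537), (dx/dtau, dy/dtau) = (-1.892893, -0.851224); Gamma_xxx = -0.154460, Gamma_xxy = 0.000000, Gamma_xyy = 0.758995, Gamma_yxx = 0.000000, Gamma_yxy = -0.185150, Gamma_yyy = 0.000000; k2 = (-1.892893, -0.851224, 0.003481, 0.596657)
  k3: at (x, y) = (-0.909861, -1.077134), (dx/dtau, dy/dtau) = (-1.891600, -0.849453); Gamma_xxx = -0.154466, Gamma_xxy = 0.000000, Gamma_xyy = 0.759036, Gamma_yxx = 0.000000, Gamma_yxy = -0.185160, Gamma_yyy = 0.000000; k3 = (-1.891600, -0.849453, 0.005005, 0.595039)
  k4: at (x, y) = (-1.004376, -1.119518), (dx/dtau, dy/dtau) = (-1.891273, -0.819782); Gamma_xxx = -0.165431, Gamma_xxy = 0.000000, Gamma_xyy = 0.827880, Gamma_yxx = 0.000000, Gamma_yxy = -0.200699, Gamma_yyy = 0.000000; k4 = (-1.891273, -0.819782, 0.035361, 0.622341)
  Y <- Y + (h/6)(k1 + 2k2 + 2k3 + k4): x = -1.0044, y = -1.1196, dx/dtau = -1.8913, dy/dtau = -0.8198


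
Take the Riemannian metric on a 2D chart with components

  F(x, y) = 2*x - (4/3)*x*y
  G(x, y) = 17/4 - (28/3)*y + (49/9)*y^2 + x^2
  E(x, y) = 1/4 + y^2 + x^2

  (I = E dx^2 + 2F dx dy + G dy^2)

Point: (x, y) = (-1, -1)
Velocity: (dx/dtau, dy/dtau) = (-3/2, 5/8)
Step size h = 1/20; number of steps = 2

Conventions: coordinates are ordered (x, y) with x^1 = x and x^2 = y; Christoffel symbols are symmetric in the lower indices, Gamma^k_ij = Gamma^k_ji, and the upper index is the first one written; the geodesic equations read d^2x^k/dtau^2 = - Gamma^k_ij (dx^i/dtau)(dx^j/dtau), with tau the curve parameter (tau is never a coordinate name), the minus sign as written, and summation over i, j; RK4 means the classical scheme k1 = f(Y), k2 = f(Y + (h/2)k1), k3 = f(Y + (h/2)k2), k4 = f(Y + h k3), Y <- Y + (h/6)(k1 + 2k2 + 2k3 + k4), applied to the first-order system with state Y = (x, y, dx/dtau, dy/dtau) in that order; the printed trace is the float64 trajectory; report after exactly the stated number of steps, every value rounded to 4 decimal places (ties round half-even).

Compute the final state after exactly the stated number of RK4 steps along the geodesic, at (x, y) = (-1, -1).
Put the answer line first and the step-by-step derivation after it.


Answer: x = -1.1550, y = -0.9405, dx/dtau = -1.5974, dy/dtau = 0.5629

f(Y) = (dx/dtau, dy/dtau, -Gamma^x_ij Y'^i Y'^j, -Gamma^y_ij Y'^i Y'^j) with the Gammas evaluated at the stage position; h = 0.050000; intermediate values shown to 6 dp
step 0: x = -1.0000, y = -1.0000, dx/dtau = -1.5000, dy/dtau = 0.6250
step 1:
  k1: at (x, y) = (-1.000000, -1.000000), (dx/dtau, dy/dtau) = (-1.500000, 0.625000); Gamma_xxx = -0.164451, Gamma_xxy = -0.688075, Gamma_xyy = 0.383719, Gamma_yxx = 0.188996, Gamma_yxy = -0.164451, Gamma_yyy = -0.440990; k1 = (-1.500000, 0.625000, -1.070017, -0.561324)
  k2: at (x, y) = (-1.037500, -0.984375), (dx/dtau, dy/dtau) = (-1.526750, 0.610967); Gamma_xxx = -0.171492, Gamma_xxy = -0.685607, Gamma_xyy = 0.400147, Gamma_yxx = 0.187347, Gamma_yxy = -0.171492, Gamma_yyy = -0.437142; k2 = (-1.526750, 0.610967, -1.028687, -0.593455)
  k3: at (x, y) = (-1.038169, -0.984726), (dx/dtau, dy/dtau) = (-1.525717, 0.610164); Gamma_xxx = -0.171503, Gamma_xxy = -0.685358, Gamma_xyy = 0.400173, Gamma_yxx = 0.187283, Gamma_yxy = -0.171503, Gamma_yyy = -0.436994; k3 = (-1.525717, 0.610164, -1.025808, -0.592584)
  k4: at (x, y) = (-1.076286, -0.969492), (dx/dtau, dy/dtau) = (-1.551290, 0.595371); Gamma_xxx = -0.178497, Gamma_xxy = -0.682218, Gamma_xyy = 0.416494, Gamma_yxx = 0.185426, Gamma_yxy = -0.178497, Gamma_yyy = -0.432661; k4 = (-1.551290, 0.595371, -0.978263, -0.622582)
  Y <- Y + (h/6)(k1 + 2k2 + 2k3 + k4): x = -1.0763, y = -0.9695, dx/dtau = -1.5513, dy/dtau = 0.5954
step 2:
  k1: at (x, y) = (-1.076302, -0.969478), (dx/dtau, dy/dtau) = (-1.551311, 0.595367); Gamma_xxx = -0.178502, Gamma_xxy = -0.682219, Gamma_xyy = 0.416504, Gamma_yxx = 0.185425, Gamma_yxy = -0.178502, Gamma_yyy = -0.432659; k1 = (-1.551311, 0.595367, -0.978253, -0.622605)
  k2: at (x, y) = (-1.115085, -0.954594), (dx/dtau, dy/dtau) = (-1.575767, 0.579802); Gamma_xxx = -0.185440, Gamma_xxy = -0.678409, Gamma_xyy = 0.432693, Gamma_yxx = 0.183361, Gamma_yxy = -0.185440, Gamma_yyy = -0.427842; k2 = (-1.575767, 0.579802, -0.924637, -0.650313)
  k3: at (x, y) = (-1.115696, -0.954983), (dx/dtau, dy/dtau) = (-1.574427, 0.579109); Gamma_xxx = -0.185428, Gamma_xxy = -0.678158, Gamma_xyy = 0.432665, Gamma_yxx = 0.183300, Gamma_yxy = -0.185428, Gamma_yyy = -0.427699; k3 = (-1.574427, 0.579109, -0.922100, -0.649063)
  k4: at (x, y) = (-1.155023, -0.940523), (dx/dtau, dy/dtau) = (-1.597416, 0.562914); Gamma_xxx = -0.192250, Gamma_xxy = -0.673681, Gamma_xyy = 0.448584, Gamma_yxx = 0.181037, Gamma_yxy = -0.192250, Gamma_yyy = -0.422419; k4 = (-1.597416, 0.562914, -0.863130, -0.673851)
  Y <- Y + (h/6)(k1 + 2k2 + 2k3 + k4): x = -1.1550, y = -0.9405, dx/dtau = -1.5974, dy/dtau = 0.5629
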